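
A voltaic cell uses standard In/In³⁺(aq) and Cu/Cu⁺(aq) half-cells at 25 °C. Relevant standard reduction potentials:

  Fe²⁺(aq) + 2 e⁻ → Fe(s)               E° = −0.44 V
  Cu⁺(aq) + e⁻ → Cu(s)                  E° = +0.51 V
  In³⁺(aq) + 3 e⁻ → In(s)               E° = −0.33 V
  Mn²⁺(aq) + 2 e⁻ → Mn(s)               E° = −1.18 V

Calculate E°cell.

+0.84 V

The Cu⁺/Cu couple has the higher E°, so Cu ion is reduced (cathode) and In is oxidized (anode).
E°cell = E°(cathode) − E°(anode) = +0.51 − (−0.33) = +0.84 V.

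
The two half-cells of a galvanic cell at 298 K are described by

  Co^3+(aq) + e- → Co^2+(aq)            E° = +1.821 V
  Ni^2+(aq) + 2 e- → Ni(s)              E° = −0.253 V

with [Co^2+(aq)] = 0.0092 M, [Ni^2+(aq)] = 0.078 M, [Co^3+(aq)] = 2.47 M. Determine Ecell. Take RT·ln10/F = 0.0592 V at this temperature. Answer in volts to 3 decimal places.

+2.251 V

Since E°(Co³⁺/Co²⁺) > E°(Ni²⁺/Ni), Co³⁺/Co²⁺ serves as the cathode.
The standard potential is +1.821 − (−0.253) = +2.074 V and the balanced reaction transfers n = 2 electrons.
For the overall reaction 2 Co^3+(aq) + Ni(s) → 2 Co^2+(aq) + Ni^2+(aq), Q = ([Co^2+(aq)]^2·[Ni^2+(aq)]) / [Co^3+(aq)]^2 = 1.08×10^−6, giving log Q = −5.966.
By the Nernst equation, E = +2.074 − (0.0592/2)·(−5.966) = +2.251 V.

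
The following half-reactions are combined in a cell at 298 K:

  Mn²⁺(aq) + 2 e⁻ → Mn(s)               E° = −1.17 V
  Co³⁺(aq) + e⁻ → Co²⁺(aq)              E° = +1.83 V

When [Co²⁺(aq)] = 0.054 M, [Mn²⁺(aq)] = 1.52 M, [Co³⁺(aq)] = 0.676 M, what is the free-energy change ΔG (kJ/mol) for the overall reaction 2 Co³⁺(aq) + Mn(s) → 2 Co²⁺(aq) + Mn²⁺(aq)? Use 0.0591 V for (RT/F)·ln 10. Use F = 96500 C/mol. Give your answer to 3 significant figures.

−590 kJ/mol

With Co³⁺/Co²⁺ reduced at the cathode, E°cell = +1.83 − (−1.17) = +3.00 V and n = 2.
The reaction quotient is ([Co²⁺(aq)]^2·[Mn²⁺(aq)]) / [Co³⁺(aq)]^2 = 0.0097; by Nernst, E = +3.00 − (0.0591/2)(−2.013) = +3.0595 V.
Finally ΔG = −nFE = −(2)(96500 C/mol)(+3.0595 V) = −590 kJ/mol.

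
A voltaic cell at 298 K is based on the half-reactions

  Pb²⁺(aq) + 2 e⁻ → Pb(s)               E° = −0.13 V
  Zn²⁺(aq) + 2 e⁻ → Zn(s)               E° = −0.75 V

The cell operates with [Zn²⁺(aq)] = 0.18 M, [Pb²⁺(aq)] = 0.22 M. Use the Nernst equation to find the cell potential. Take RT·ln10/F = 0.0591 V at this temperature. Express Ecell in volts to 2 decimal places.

Since E°(Pb²⁺/Pb) > E°(Zn²⁺/Zn), Pb²⁺/Pb serves as the cathode.
E°cell = E°cat − E°an = −0.13 − (−0.75) = +0.62 V; n = 2.
For the overall reaction Pb²⁺(aq) + Zn(s) → Pb(s) + Zn²⁺(aq), Q = [Zn²⁺(aq)] / [Pb²⁺(aq)] = 0.818, giving log Q = −0.087.
Applying E = E° − (RT ln10/nF)·log Q gives +0.62 − (0.0591/2)(−0.087) = +0.62 V.

+0.62 V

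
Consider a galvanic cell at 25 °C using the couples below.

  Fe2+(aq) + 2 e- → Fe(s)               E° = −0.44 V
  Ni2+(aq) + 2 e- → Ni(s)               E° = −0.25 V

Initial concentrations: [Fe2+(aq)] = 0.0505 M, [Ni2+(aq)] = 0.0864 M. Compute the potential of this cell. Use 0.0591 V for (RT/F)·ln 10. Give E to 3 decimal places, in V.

The Ni²⁺/Ni couple has the more positive E°, so it is the cathode; Fe²⁺/Fe is the anode.
E°cell = −0.25 − (−0.44) = +0.19 V, with n = 2 electrons transferred.
Balancing gives Ni2+(aq) + Fe(s) → Ni(s) + Fe2+(aq); hence Q = [Fe2+(aq)] / [Ni2+(aq)] = 0.584 (log Q = −0.233).
By the Nernst equation, E = +0.19 − (0.0591/2)·(−0.233) = +0.197 V.

+0.197 V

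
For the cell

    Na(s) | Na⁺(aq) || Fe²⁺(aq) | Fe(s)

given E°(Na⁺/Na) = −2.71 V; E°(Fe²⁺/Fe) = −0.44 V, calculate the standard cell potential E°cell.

+2.27 V

By convention the left-hand electrode in cell notation is the anode (oxidation) and the right-hand electrode is the cathode (reduction).
E°cell = E°(right) − E°(left) = −0.44 − (−2.71) = +2.27 V.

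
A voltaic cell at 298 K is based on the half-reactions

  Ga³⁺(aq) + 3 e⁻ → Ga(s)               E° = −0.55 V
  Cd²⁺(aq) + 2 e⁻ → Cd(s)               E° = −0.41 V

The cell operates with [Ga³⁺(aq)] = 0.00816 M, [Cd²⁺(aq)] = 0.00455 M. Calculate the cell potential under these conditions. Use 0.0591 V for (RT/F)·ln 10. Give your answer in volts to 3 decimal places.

+0.112 V

Since E°(Cd²⁺/Cd) > E°(Ga³⁺/Ga), Cd²⁺/Cd serves as the cathode.
The standard potential is −0.41 − (−0.55) = +0.14 V and the balanced reaction transfers n = 6 electrons.
Balancing gives 3 Cd²⁺(aq) + 2 Ga(s) → 3 Cd(s) + 2 Ga³⁺(aq); hence Q = [Ga³⁺(aq)]^2 / [Cd²⁺(aq)]^3 = 707 (log Q = 2.849).
Applying E = E° − (RT ln10/nF)·log Q gives +0.14 − (0.0591/6)(2.849) = +0.112 V.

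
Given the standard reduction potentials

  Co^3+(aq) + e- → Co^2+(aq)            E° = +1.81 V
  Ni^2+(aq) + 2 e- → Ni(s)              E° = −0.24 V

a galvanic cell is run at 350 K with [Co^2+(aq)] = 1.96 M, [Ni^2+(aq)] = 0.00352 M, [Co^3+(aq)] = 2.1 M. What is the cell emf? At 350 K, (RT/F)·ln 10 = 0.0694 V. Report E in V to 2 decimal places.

+2.14 V

Since E°(Co³⁺/Co²⁺) > E°(Ni²⁺/Ni), Co³⁺/Co²⁺ serves as the cathode.
The standard potential is +1.81 − (−0.24) = +2.05 V and the balanced reaction transfers n = 2 electrons.
For the overall reaction 2 Co^3+(aq) + Ni(s) → 2 Co^2+(aq) + Ni^2+(aq), Q = ([Co^2+(aq)]^2·[Ni^2+(aq)]) / [Co^3+(aq)]^2 = 0.00307, giving log Q = −2.513.
By the Nernst equation, E = +2.05 − (0.0694/2)·(−2.513) = +2.14 V.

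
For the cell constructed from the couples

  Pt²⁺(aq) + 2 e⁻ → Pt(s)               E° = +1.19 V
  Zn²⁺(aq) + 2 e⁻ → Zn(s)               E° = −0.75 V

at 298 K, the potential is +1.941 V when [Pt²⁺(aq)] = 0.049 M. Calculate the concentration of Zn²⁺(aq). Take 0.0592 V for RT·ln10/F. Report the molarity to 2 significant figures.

0.045 M

The Pt²⁺/Pt couple has the larger reduction potential, so it is the cathode: E°cell = +1.19 − (−0.75) = +1.94 V and n = 2.
From the Nernst equation, log Q = n(E° − E)/0.0592 = 2·(+1.94 − (+1.941))/0.0592 = −0.034.
Balancing electrons gives Pt²⁺(aq) + Zn(s) → Pt(s) + Zn²⁺(aq); thus Q = [Zn²⁺(aq)] / [Pt²⁺(aq)].
Solving for the unknown gives log [Zn²⁺(aq)] = −1.344, so [Zn²⁺(aq)] ≈ 0.045 M.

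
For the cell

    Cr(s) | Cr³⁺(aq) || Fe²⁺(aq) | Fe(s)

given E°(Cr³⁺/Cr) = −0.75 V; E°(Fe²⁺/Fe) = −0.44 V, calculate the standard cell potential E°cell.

By convention the left-hand electrode in cell notation is the anode (oxidation) and the right-hand electrode is the cathode (reduction).
E°cell = E°(right) − E°(left) = −0.44 − (−0.75) = +0.31 V.

+0.31 V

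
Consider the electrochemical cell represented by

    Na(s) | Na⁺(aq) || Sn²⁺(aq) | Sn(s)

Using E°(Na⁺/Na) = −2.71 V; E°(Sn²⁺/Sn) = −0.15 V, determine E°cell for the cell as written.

+2.56 V

By convention the left-hand electrode in cell notation is the anode (oxidation) and the right-hand electrode is the cathode (reduction).
E°cell = E°(right) − E°(left) = −0.15 − (−2.71) = +2.56 V.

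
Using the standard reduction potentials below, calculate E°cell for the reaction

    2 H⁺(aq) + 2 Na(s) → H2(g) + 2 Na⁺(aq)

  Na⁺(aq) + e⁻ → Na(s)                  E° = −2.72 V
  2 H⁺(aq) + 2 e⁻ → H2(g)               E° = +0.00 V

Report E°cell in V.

In the reaction as written, H⁺(aq) is reduced (cathode) and Na⁺(aq) is produced by oxidation at the anode.
E°cell = E°(cathode) − E°(anode) = +0.00 − (−2.72) = +2.72 V.

+2.72 V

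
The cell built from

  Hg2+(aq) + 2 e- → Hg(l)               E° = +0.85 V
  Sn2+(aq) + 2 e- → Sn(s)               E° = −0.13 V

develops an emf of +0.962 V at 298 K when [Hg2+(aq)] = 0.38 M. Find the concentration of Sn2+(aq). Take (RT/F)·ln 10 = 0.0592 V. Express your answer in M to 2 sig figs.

1.5 M

With Hg²⁺/Hg at the cathode and Sn²⁺/Sn at the anode, E°cell = +0.85 − (−0.13) = +0.98 V (n = 2).
From the Nernst equation, log Q = n(E° − E)/0.0592 = 2·(+0.98 − (+0.962))/0.0592 = 0.608.
Balancing electrons gives Hg2+(aq) + Sn(s) → Hg(l) + Sn2+(aq); thus Q = [Sn2+(aq)] / [Hg2+(aq)].
Substituting the known concentrations and solving, log [Sn2+(aq)] = 0.188 and [Sn2+(aq)] = 1.5 M.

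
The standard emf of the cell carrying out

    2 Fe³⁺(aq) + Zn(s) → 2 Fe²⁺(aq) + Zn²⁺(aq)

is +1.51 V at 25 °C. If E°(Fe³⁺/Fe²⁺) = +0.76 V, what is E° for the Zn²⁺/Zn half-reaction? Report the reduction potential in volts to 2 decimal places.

−0.75 V

In the reaction as written the Fe³⁺/Fe²⁺ couple is reduced (cathode) and Zn²⁺/Zn is oxidized (anode), so E°cell = E°(Fe³⁺/Fe²⁺) − E°(Zn²⁺/Zn).
E°(Zn²⁺/Zn) = E°(cathode) − E°cell = +0.76 − (+1.51) = −0.75 V.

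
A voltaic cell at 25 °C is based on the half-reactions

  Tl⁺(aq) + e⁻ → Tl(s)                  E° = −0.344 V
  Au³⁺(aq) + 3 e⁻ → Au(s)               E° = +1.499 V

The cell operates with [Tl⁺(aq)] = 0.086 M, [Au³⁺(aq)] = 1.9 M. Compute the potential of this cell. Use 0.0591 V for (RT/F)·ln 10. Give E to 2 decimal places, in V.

+1.91 V

The Au³⁺/Au couple has the more positive E°, so it is the cathode; Tl⁺/Tl is the anode.
E°cell = +1.499 − (−0.344) = +1.843 V, with n = 3 electrons transferred.
For the overall reaction Au³⁺(aq) + 3 Tl(s) → Au(s) + 3 Tl⁺(aq), Q = [Tl⁺(aq)]^3 / [Au³⁺(aq)] = 0.000335, giving log Q = −3.475.
Applying E = E° − (RT ln10/nF)·log Q gives +1.843 − (0.0591/3)(−3.475) = +1.91 V.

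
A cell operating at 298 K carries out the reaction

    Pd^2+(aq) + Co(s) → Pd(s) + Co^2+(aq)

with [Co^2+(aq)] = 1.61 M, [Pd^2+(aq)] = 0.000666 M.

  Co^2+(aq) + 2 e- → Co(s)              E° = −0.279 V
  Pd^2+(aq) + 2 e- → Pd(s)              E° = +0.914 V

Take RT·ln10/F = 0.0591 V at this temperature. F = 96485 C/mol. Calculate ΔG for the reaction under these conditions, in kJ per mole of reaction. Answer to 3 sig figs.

E°cell = +0.914 − (−0.279) = +1.193 V; the balanced reaction transfers n = 2 electrons.
Here Q = [Co^2+(aq)] / [Pd^2+(aq)] = 2.42×10^3 (log Q = 3.383), giving E = +1.193 − (0.0591/2)·(3.383) = +1.0930 V.
ΔG = −nFE = −(2)(96485)(+1.0930) J/mol = −211 kJ/mol.

−211 kJ/mol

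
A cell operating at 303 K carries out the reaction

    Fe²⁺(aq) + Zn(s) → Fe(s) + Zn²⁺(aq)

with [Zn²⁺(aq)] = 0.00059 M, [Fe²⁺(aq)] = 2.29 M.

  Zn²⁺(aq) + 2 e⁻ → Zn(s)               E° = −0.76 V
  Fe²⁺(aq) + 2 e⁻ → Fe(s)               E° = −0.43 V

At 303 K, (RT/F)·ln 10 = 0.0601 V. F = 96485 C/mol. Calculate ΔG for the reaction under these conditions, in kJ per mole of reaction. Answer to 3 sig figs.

−84.5 kJ/mol

The standard cell potential is −0.43 − (−0.76) = +0.33 V, with n = 2 electrons in the balanced equation.
Here Q = [Zn²⁺(aq)] / [Fe²⁺(aq)] = 0.000258 (log Q = −3.589), giving E = +0.33 − (0.0601/2)·(−3.589) = +0.4378 V.
ΔG = −nFE = −(2)(96485)(+0.4378) J/mol = −84.5 kJ/mol.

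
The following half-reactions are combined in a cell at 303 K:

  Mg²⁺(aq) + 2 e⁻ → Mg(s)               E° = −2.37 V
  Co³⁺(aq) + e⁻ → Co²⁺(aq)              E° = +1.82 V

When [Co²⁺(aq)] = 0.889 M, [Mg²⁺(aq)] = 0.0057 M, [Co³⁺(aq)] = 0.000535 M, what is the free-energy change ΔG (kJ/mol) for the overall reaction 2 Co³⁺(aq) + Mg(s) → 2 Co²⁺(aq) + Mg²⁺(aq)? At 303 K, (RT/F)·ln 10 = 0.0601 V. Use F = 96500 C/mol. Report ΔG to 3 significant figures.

The standard cell potential is +1.82 − (−2.37) = +4.19 V, with n = 2 electrons in the balanced equation.
The reaction quotient is ([Co²⁺(aq)]^2·[Mg²⁺(aq)]) / [Co³⁺(aq)]^2 = 1.57×10^4; by Nernst, E = +4.19 − (0.0601/2)(4.197) = +4.0639 V.
ΔG = −nFE = −(2)(96500)(+4.0639) J/mol = −784 kJ/mol.

−784 kJ/mol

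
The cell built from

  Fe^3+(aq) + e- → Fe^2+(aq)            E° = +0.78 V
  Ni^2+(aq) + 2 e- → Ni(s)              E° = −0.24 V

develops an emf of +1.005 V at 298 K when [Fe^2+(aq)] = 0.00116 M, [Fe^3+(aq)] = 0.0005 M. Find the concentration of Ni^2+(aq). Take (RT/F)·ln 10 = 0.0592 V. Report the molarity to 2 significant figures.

Fe³⁺/Fe²⁺ is the cathode (higher E°); E°cell = +0.78 − (−0.24) = +1.02 V with n = 2.
Rearranging E = E° − (0.0592/n)·log Q gives log Q = 2(+1.02 − (+1.005))/0.0592 = 0.507.
For 2 Fe^3+(aq) + Ni(s) → 2 Fe^2+(aq) + Ni^2+(aq), the reaction quotient is Q = ([Fe^2+(aq)]^2·[Ni^2+(aq)]) / [Fe^3+(aq)]^2.
Substituting the known concentrations and solving, log [Ni^2+(aq)] = −0.224 and [Ni^2+(aq)] = 0.60 M.

0.60 M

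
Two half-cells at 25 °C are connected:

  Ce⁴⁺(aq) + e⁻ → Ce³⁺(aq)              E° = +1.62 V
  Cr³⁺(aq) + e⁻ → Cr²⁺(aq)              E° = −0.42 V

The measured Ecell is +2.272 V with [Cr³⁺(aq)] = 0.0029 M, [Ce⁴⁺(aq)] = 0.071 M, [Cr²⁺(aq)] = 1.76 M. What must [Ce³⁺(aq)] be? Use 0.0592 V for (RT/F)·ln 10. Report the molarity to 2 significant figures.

0.0052 M

The Ce⁴⁺/Ce³⁺ couple has the larger reduction potential, so it is the cathode: E°cell = +1.62 − (−0.42) = +2.04 V and n = 1.
From the Nernst equation, log Q = n(E° − E)/0.0592 = 1·(+2.04 − (+2.272))/0.0592 = −3.919.
For Ce⁴⁺(aq) + Cr²⁺(aq) → Ce³⁺(aq) + Cr³⁺(aq), the reaction quotient is Q = ([Ce³⁺(aq)]·[Cr³⁺(aq)]) / ([Ce⁴⁺(aq)]·[Cr²⁺(aq)]).
Solving for the unknown gives log [Ce³⁺(aq)] = −2.285, so [Ce³⁺(aq)] ≈ 0.0052 M.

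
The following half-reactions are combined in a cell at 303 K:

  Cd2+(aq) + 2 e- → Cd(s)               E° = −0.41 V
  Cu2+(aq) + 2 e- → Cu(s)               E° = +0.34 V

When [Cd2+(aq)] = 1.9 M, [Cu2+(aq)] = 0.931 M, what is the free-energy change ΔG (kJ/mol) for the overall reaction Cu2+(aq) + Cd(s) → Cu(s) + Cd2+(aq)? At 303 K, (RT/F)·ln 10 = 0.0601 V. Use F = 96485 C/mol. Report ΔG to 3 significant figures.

The standard cell potential is +0.34 − (−0.41) = +0.75 V, with n = 2 electrons in the balanced equation.
The reaction quotient is [Cd2+(aq)] / [Cu2+(aq)] = 2.04; by Nernst, E = +0.75 − (0.0601/2)(0.310) = +0.7407 V.
Finally ΔG = −nFE = −(2)(96485 C/mol)(+0.7407 V) = −143 kJ/mol.

−143 kJ/mol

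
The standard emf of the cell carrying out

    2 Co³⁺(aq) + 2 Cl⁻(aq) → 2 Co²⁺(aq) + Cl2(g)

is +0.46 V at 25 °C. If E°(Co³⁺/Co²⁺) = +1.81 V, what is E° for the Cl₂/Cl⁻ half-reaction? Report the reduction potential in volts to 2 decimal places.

In the reaction as written the Co³⁺/Co²⁺ couple is reduced (cathode) and Cl₂/Cl⁻ is oxidized (anode), so E°cell = E°(Co³⁺/Co²⁺) − E°(Cl₂/Cl⁻).
E°(Cl₂/Cl⁻) = E°(cathode) − E°cell = +1.81 − (+0.46) = +1.35 V.

+1.35 V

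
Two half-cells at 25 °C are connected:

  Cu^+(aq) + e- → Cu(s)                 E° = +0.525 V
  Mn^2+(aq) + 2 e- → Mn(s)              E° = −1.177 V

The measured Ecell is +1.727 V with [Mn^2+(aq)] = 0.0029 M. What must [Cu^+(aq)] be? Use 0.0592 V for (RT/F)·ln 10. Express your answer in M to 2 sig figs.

0.14 M

Cu⁺/Cu is the cathode (higher E°); E°cell = +0.525 − (−1.177) = +1.702 V with n = 2.
From the Nernst equation, log Q = n(E° − E)/0.0592 = 2·(+1.702 − (+1.727))/0.0592 = −0.845.
Balancing electrons gives 2 Cu^+(aq) + Mn(s) → 2 Cu(s) + Mn^2+(aq); thus Q = [Mn^2+(aq)] / [Cu^+(aq)]^2.
Isolating [Cu^+(aq)] in Q = 10^{−0.845} yields log [Cu^+(aq)] = −0.846, i.e. 0.14 M.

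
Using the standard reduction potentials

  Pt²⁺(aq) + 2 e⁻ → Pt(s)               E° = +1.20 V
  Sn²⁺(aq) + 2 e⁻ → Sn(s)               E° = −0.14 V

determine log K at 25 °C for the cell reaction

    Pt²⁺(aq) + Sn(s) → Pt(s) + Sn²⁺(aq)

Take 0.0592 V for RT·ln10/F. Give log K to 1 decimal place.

log K = 45.3

The Pt²⁺/Pt couple is reduced (cathode); E°cell = +1.20 − (−0.14) = +1.34 V with n = 2.
At equilibrium E = 0, so log K = nE°cell / 0.0592 = (2)(+1.34) / 0.0592 = 45.3.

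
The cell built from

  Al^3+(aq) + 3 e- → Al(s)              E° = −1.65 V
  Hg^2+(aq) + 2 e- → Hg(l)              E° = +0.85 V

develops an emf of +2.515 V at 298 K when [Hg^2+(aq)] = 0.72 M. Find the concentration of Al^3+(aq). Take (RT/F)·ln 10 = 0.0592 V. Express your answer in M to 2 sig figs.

0.11 M

Hg²⁺/Hg is the cathode (higher E°); E°cell = +0.85 − (−1.65) = +2.50 V with n = 6.
Rearranging E = E° − (0.0592/n)·log Q gives log Q = 6(+2.50 − (+2.515))/0.0592 = −1.520.
For 3 Hg^2+(aq) + 2 Al(s) → 3 Hg(l) + 2 Al^3+(aq), the reaction quotient is Q = [Al^3+(aq)]^2 / [Hg^2+(aq)]^3.
Isolating [Al^3+(aq)] in Q = 10^{−1.520} yields log [Al^3+(aq)] = −0.974, i.e. 0.11 M.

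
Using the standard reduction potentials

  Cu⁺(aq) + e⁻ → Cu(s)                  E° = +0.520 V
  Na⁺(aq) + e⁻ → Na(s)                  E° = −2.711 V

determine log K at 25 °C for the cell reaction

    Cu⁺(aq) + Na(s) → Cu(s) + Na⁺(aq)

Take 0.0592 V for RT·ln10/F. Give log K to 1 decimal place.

log K = 54.6

The Cu⁺/Cu couple is reduced (cathode); E°cell = +0.520 − (−2.711) = +3.231 V with n = 1.
At equilibrium E = 0, so log K = nE°cell / 0.0592 = (1)(+3.231) / 0.0592 = 54.6.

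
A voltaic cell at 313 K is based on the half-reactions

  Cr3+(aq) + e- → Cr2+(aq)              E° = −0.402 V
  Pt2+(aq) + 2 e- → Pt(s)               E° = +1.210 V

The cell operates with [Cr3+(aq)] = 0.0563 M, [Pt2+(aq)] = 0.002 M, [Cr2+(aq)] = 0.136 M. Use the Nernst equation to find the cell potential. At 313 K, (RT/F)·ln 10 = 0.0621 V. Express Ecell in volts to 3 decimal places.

+1.552 V

The Pt²⁺/Pt couple has the more positive E°, so it is the cathode; Cr³⁺/Cr²⁺ is the anode.
E°cell = +1.210 − (−0.402) = +1.612 V, with n = 2 electrons transferred.
For the overall reaction Pt2+(aq) + 2 Cr2+(aq) → Pt(s) + 2 Cr3+(aq), Q = [Cr3+(aq)]^2 / ([Pt2+(aq)]·[Cr2+(aq)]^2) = 85.7, giving log Q = 1.933.
Applying E = E° − (RT ln10/nF)·log Q gives +1.612 − (0.0621/2)(1.933) = +1.552 V.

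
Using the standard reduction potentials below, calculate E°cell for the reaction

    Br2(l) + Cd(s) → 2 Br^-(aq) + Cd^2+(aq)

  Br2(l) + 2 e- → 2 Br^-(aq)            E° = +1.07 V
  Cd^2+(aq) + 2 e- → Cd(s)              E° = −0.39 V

In the reaction as written, Br2(l) is reduced (cathode) and Cd^2+(aq) is produced by oxidation at the anode.
E°cell = E°(cathode) − E°(anode) = +1.07 − (−0.39) = +1.46 V.
The positive value indicates the reaction is spontaneous as written.

+1.46 V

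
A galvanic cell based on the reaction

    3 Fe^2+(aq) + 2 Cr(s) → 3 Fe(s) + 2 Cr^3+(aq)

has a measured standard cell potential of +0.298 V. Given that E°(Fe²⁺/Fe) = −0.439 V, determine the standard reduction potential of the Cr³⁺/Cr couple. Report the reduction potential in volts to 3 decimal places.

−0.737 V

In the reaction as written the Fe²⁺/Fe couple is reduced (cathode) and Cr³⁺/Cr is oxidized (anode), so E°cell = E°(Fe²⁺/Fe) − E°(Cr³⁺/Cr).
E°(Cr³⁺/Cr) = E°(cathode) − E°cell = −0.439 − (+0.298) = −0.737 V.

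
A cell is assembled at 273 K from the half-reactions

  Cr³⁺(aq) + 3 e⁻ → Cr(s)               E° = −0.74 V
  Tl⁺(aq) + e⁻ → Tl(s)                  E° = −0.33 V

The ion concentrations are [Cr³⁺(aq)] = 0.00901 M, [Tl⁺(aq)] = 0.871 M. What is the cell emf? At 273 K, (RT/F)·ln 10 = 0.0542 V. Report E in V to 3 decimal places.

+0.444 V

Tl⁺/Tl is reduced (cathode, E° = −0.33 V) and Cr³⁺/Cr is oxidized (anode).
E°cell = −0.33 − (−0.74) = +0.41 V, with n = 3 electrons transferred.
Balancing gives 3 Tl⁺(aq) + Cr(s) → 3 Tl(s) + Cr³⁺(aq); hence Q = [Cr³⁺(aq)] / [Tl⁺(aq)]^3 = 0.0136 (log Q = −1.865).
Applying E = E° − (RT ln10/nF)·log Q gives +0.41 − (0.0542/3)(−1.865) = +0.444 V.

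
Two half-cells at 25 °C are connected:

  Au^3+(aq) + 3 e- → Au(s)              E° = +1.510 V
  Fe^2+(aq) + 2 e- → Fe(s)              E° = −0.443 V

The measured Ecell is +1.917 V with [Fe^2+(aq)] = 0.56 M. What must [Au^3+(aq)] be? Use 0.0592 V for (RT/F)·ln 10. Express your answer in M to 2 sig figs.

0.0063 M

Au³⁺/Au is the cathode (higher E°); E°cell = +1.510 − (−0.443) = +1.953 V with n = 6.
Rearranging E = E° − (0.0592/n)·log Q gives log Q = 6(+1.953 − (+1.917))/0.0592 = 3.649.
Balancing electrons gives 2 Au^3+(aq) + 3 Fe(s) → 2 Au(s) + 3 Fe^2+(aq); thus Q = [Fe^2+(aq)]^3 / [Au^3+(aq)]^2.
Substituting the known concentrations and solving, log [Au^3+(aq)] = −2.202 and [Au^3+(aq)] = 0.0063 M.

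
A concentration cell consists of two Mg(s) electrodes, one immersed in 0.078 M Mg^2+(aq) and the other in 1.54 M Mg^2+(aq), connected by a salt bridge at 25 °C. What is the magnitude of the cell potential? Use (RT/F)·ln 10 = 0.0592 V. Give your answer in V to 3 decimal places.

For a concentration cell E°cell = 0, since both electrodes use the same couple.
The compartment with the higher Mg^2+(aq) concentration (1.54 M) acts as the cathode; ions are reduced there and produced at the dilute (0.078 M) anode.
With n = 2, Ecell = −(0.0592/2)·log([dilute]/[conc]) = −(0.0592/2)·log(0.078/1.54) = +0.038 V.

0.038 V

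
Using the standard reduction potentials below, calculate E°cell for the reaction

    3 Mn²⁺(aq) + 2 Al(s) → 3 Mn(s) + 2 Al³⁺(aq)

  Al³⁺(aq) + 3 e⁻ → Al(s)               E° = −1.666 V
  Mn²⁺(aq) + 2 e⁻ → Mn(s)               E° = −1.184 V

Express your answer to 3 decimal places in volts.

In the reaction as written, Mn²⁺(aq) is reduced (cathode) and Al³⁺(aq) is produced by oxidation at the anode.
E°cell = E°(cathode) − E°(anode) = −1.184 − (−1.666) = +0.482 V.

+0.482 V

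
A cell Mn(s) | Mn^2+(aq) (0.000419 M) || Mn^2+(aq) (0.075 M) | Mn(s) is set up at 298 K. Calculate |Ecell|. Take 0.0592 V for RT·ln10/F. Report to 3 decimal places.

0.067 V

For a concentration cell E°cell = 0, since both electrodes use the same couple.
The compartment with the higher Mn^2+(aq) concentration (0.075 M) acts as the cathode; ions are reduced there and produced at the dilute (0.000419 M) anode.
With n = 2, Ecell = −(0.0592/2)·log([dilute]/[conc]) = −(0.0592/2)·log(0.000419/0.075) = +0.067 V.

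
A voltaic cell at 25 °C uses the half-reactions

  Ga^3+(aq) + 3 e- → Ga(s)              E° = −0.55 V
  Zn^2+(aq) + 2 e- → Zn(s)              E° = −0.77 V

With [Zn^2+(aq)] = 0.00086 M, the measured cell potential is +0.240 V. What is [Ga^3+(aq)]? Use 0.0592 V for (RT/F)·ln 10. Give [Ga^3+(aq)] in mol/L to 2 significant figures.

With Ga³⁺/Ga at the cathode and Zn²⁺/Zn at the anode, E°cell = −0.55 − (−0.77) = +0.22 V (n = 6).
Since E = E° − (0.0592/n)·log Q, log Q = n(E° − E)/0.0592 = −2.027.
The balanced reaction is 2 Ga^3+(aq) + 3 Zn(s) → 2 Ga(s) + 3 Zn^2+(aq), so Q = [Zn^2+(aq)]^3 / [Ga^3+(aq)]^2.
Isolating [Ga^3+(aq)] in Q = 10^{−2.027} yields log [Ga^3+(aq)] = −3.585, i.e. 0.00026 M.

0.00026 M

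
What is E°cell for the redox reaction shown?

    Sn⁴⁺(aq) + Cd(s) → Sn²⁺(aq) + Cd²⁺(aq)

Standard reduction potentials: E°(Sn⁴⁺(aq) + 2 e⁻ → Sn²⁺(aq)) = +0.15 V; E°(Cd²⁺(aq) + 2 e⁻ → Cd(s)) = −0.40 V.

Sn⁴⁺(aq) gains electrons, so the Sn⁴⁺/Sn²⁺ couple is the cathode; the Cd²⁺/Cd couple is the anode.
E°cell = E°(cathode) − E°(anode) = +0.15 − (−0.40) = +0.55 V.

+0.55 V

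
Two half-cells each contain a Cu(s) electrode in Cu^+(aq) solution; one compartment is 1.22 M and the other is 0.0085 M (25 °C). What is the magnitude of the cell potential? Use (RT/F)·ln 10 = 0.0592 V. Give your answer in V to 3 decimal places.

For a concentration cell E°cell = 0, since both electrodes use the same couple.
The compartment with the higher Cu^+(aq) concentration (1.22 M) acts as the cathode; ions are reduced there and produced at the dilute (0.0085 M) anode.
With n = 1, Ecell = −(0.0592/1)·log([dilute]/[conc]) = −(0.0592/1)·log(0.0085/1.22) = +0.128 V.

0.128 V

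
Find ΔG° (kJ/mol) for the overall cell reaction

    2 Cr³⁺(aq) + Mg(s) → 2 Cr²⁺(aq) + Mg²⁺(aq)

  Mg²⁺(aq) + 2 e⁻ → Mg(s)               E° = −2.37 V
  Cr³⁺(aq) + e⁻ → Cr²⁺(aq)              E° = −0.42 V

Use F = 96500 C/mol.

In the reaction as written Cr³⁺(aq) is reduced, so the Cr³⁺/Cr²⁺ couple is the cathode and Mg²⁺/Mg is the anode.
E°cell = −0.42 − (−2.37) = +1.95 V; balancing electrons gives n = 2.
ΔG° = −nFE°cell = −(2)(96500)(+1.95) J/mol = −376 kJ/mol.

−376 kJ/mol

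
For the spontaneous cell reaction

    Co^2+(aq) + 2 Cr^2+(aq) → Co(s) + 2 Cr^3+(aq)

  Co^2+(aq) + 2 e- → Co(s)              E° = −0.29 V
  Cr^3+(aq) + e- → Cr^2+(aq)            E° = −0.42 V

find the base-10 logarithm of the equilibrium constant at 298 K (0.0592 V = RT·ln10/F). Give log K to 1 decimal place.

log K = 4.4

The Co²⁺/Co couple is reduced (cathode); E°cell = −0.29 − (−0.42) = +0.13 V with n = 2.
At equilibrium E = 0, so log K = nE°cell / 0.0592 = (2)(+0.13) / 0.0592 = 4.4.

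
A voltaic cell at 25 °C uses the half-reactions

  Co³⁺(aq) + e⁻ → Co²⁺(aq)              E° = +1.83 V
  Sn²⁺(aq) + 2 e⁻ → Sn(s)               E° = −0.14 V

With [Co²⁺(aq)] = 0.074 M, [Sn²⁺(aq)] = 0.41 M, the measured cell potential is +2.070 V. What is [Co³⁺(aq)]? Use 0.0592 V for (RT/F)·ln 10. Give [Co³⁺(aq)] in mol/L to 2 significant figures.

Co³⁺/Co²⁺ is the cathode (higher E°); E°cell = +1.83 − (−0.14) = +1.97 V with n = 2.
From the Nernst equation, log Q = n(E° − E)/0.0592 = 2·(+1.97 − (+2.070))/0.0592 = −3.378.
Balancing electrons gives 2 Co³⁺(aq) + Sn(s) → 2 Co²⁺(aq) + Sn²⁺(aq); thus Q = ([Co²⁺(aq)]^2·[Sn²⁺(aq)]) / [Co³⁺(aq)]^2.
Isolating [Co³⁺(aq)] in Q = 10^{−3.378} yields log [Co³⁺(aq)] = 0.365, i.e. 2.3 M.

2.3 M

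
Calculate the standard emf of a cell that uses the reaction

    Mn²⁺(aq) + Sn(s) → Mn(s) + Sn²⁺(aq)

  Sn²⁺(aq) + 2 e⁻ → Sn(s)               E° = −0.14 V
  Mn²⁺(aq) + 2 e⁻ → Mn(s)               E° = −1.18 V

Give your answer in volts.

−1.04 V

Mn²⁺(aq) gains electrons, so the Mn²⁺/Mn couple is the cathode; the Sn²⁺/Sn couple is the anode.
E°cell = E°(cathode) − E°(anode) = −1.18 − (−0.14) = −1.04 V.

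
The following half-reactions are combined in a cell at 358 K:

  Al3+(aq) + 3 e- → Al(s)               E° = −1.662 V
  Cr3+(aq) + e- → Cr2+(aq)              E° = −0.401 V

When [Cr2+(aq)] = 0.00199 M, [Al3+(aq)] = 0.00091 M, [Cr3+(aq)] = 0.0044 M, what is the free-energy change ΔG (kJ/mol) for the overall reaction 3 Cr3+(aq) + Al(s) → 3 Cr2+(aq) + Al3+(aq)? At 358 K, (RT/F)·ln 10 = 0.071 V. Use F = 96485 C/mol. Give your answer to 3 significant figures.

E°cell = −0.401 − (−1.662) = +1.261 V; the balanced reaction transfers n = 3 electrons.
The reaction quotient is ([Cr2+(aq)]^3·[Al3+(aq)]) / [Cr3+(aq)]^3 = 8.42×10^−5; by Nernst, E = +1.261 − (0.071/3)(−4.075) = +1.3574 V.
Finally ΔG = −nFE = −(3)(96485 C/mol)(+1.3574 V) = −393 kJ/mol.

−393 kJ/mol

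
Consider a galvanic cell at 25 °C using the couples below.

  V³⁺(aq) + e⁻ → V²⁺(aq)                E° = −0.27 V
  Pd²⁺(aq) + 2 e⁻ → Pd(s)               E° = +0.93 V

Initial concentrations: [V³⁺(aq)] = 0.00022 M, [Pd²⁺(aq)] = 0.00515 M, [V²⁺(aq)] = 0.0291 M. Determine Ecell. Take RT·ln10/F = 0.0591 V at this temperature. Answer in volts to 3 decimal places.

Pd²⁺/Pd is reduced (cathode, E° = +0.93 V) and V³⁺/V²⁺ is oxidized (anode).
The standard potential is +0.93 − (−0.27) = +1.20 V and the balanced reaction transfers n = 2 electrons.
The balanced reaction is Pd²⁺(aq) + 2 V²⁺(aq) → Pd(s) + 2 V³⁺(aq), so Q = [V³⁺(aq)]^2 / ([Pd²⁺(aq)]·[V²⁺(aq)]^2) = 0.0111 and log Q = −1.955.
By the Nernst equation, E = +1.20 − (0.0591/2)·(−1.955) = +1.258 V.

+1.258 V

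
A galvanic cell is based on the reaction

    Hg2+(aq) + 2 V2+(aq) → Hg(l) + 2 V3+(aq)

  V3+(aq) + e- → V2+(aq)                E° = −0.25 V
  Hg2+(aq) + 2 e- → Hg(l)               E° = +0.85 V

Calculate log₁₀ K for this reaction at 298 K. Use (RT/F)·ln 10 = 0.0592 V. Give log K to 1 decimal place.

The Hg²⁺/Hg couple is reduced (cathode); E°cell = +0.85 − (−0.25) = +1.10 V with n = 2.
At equilibrium E = 0, so log K = nE°cell / 0.0592 = (2)(+1.10) / 0.0592 = 37.2.

log K = 37.2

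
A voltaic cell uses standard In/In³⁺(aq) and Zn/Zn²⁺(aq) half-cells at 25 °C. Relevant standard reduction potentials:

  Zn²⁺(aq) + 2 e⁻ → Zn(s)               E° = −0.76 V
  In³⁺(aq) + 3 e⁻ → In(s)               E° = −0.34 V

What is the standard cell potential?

+0.42 V

The In³⁺/In couple has the higher E°, so In ion is reduced (cathode) and Zn is oxidized (anode).
E°cell = E°(cathode) − E°(anode) = −0.34 − (−0.76) = +0.42 V.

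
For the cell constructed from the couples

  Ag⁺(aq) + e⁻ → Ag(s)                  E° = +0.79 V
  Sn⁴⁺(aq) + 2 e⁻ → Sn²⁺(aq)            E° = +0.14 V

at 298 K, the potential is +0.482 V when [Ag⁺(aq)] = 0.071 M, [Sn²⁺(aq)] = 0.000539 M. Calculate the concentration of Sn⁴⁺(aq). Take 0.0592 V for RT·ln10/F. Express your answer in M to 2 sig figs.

The Ag⁺/Ag couple has the larger reduction potential, so it is the cathode: E°cell = +0.79 − (+0.14) = +0.65 V and n = 2.
From the Nernst equation, log Q = n(E° − E)/0.0592 = 2·(+0.65 − (+0.482))/0.0592 = 5.676.
The balanced reaction is 2 Ag⁺(aq) + Sn²⁺(aq) → 2 Ag(s) + Sn⁴⁺(aq), so Q = [Sn⁴⁺(aq)] / ([Ag⁺(aq)]^2·[Sn²⁺(aq)]).
Substituting the known concentrations and solving, log [Sn⁴⁺(aq)] = 0.110 and [Sn⁴⁺(aq)] = 1.3 M.

1.3 M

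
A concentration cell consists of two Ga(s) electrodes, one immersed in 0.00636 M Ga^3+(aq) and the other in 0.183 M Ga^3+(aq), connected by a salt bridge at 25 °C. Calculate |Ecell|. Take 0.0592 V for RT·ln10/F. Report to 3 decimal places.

0.029 V

For a concentration cell E°cell = 0, since both electrodes use the same couple.
The compartment with the higher Ga^3+(aq) concentration (0.183 M) acts as the cathode; ions are reduced there and produced at the dilute (0.00636 M) anode.
With n = 3, Ecell = −(0.0592/3)·log([dilute]/[conc]) = −(0.0592/3)·log(0.00636/0.183) = +0.029 V.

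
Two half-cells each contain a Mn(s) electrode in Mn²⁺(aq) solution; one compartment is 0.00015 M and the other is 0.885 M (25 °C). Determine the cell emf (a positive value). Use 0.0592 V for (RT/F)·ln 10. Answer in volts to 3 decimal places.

For a concentration cell E°cell = 0, since both electrodes use the same couple.
The compartment with the higher Mn²⁺(aq) concentration (0.885 M) acts as the cathode; ions are reduced there and produced at the dilute (0.00015 M) anode.
With n = 2, Ecell = −(0.0592/2)·log([dilute]/[conc]) = −(0.0592/2)·log(0.00015/0.885) = +0.112 V.

0.112 V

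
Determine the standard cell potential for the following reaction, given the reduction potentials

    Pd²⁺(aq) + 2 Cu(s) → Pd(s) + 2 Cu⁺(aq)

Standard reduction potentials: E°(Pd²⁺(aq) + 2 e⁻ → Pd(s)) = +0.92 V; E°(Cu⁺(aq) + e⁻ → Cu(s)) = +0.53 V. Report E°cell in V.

+0.39 V

Pd²⁺(aq) gains electrons, so the Pd²⁺/Pd couple is the cathode; the Cu⁺/Cu couple is the anode.
E°cell = E°(cathode) − E°(anode) = +0.92 − (+0.53) = +0.39 V.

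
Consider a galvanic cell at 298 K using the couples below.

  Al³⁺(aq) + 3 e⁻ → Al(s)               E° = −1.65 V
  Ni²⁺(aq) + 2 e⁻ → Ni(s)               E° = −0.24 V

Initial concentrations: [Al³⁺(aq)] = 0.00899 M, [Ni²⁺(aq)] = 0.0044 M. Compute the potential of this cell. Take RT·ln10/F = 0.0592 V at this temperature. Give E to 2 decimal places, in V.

+1.38 V

Ni²⁺/Ni is reduced (cathode, E° = −0.24 V) and Al³⁺/Al is oxidized (anode).
The standard potential is −0.24 − (−1.65) = +1.41 V and the balanced reaction transfers n = 6 electrons.
For the overall reaction 3 Ni²⁺(aq) + 2 Al(s) → 3 Ni(s) + 2 Al³⁺(aq), Q = [Al³⁺(aq)]^2 / [Ni²⁺(aq)]^3 = 949, giving log Q = 2.977.
Applying E = E° − (RT ln10/nF)·log Q gives +1.41 − (0.0592/6)(2.977) = +1.38 V.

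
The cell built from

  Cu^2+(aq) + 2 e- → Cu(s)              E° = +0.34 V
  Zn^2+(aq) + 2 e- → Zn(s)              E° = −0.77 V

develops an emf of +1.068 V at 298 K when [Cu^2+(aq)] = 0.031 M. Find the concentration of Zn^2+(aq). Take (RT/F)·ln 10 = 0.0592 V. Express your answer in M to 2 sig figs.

Cu²⁺/Cu is the cathode (higher E°); E°cell = +0.34 − (−0.77) = +1.11 V with n = 2.
From the Nernst equation, log Q = n(E° − E)/0.0592 = 2·(+1.11 − (+1.068))/0.0592 = 1.419.
Balancing electrons gives Cu^2+(aq) + Zn(s) → Cu(s) + Zn^2+(aq); thus Q = [Zn^2+(aq)] / [Cu^2+(aq)].
Solving for the unknown gives log [Zn^2+(aq)] = −0.090, so [Zn^2+(aq)] ≈ 0.81 M.

0.81 M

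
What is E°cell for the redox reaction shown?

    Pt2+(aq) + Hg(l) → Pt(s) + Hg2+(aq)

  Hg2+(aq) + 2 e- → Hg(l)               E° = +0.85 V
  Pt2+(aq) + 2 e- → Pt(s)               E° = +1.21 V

In the reaction as written, Pt2+(aq) is reduced (cathode) and Hg2+(aq) is produced by oxidation at the anode.
E°cell = E°(cathode) − E°(anode) = +1.21 − (+0.85) = +0.36 V.

+0.36 V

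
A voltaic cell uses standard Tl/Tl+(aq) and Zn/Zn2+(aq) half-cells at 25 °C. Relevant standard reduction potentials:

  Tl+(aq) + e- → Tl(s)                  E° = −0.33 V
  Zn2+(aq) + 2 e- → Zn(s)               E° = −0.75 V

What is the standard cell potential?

Of the two couples in this cell, the one with the more positive reduction potential is reduced at the cathode: here that is Tl⁺/Tl (−0.33 V); Zn²⁺/Zn (−0.75 V) is the anode.
E°cell = E°(cathode) − E°(anode) = −0.33 − (−0.75) = +0.42 V.

+0.42 V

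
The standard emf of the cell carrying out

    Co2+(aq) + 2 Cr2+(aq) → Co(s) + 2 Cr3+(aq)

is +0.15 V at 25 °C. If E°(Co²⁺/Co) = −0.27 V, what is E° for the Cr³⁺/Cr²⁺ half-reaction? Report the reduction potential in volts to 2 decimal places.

−0.42 V

In the reaction as written the Co²⁺/Co couple is reduced (cathode) and Cr³⁺/Cr²⁺ is oxidized (anode), so E°cell = E°(Co²⁺/Co) − E°(Cr³⁺/Cr²⁺).
E°(Cr³⁺/Cr²⁺) = E°(cathode) − E°cell = −0.27 − (+0.15) = −0.42 V.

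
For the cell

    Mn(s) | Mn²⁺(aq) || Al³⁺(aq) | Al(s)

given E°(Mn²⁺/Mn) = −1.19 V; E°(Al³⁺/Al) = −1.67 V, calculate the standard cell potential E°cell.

By convention the left-hand electrode in cell notation is the anode (oxidation) and the right-hand electrode is the cathode (reduction).
E°cell = E°(right) − E°(left) = −1.67 − (−1.19) = −0.48 V.
The negative sign shows that, as written, the cell would require an external voltage to drive the reaction.

−0.48 V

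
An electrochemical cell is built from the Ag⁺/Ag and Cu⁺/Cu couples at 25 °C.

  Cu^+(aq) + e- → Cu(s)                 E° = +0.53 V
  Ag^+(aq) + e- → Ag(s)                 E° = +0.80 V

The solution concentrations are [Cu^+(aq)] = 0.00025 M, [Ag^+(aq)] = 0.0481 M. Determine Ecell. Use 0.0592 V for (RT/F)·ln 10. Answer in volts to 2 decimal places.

Since E°(Ag⁺/Ag) > E°(Cu⁺/Cu), Ag⁺/Ag serves as the cathode.
E°cell = +0.80 − (+0.53) = +0.27 V, with n = 1 electron transferred.
Balancing gives Ag^+(aq) + Cu(s) → Ag(s) + Cu^+(aq); hence Q = [Cu^+(aq)] / [Ag^+(aq)] = 0.0052 (log Q = −2.284).
Applying E = E° − (RT ln10/nF)·log Q gives +0.27 − (0.0592/1)(−2.284) = +0.41 V.

+0.41 V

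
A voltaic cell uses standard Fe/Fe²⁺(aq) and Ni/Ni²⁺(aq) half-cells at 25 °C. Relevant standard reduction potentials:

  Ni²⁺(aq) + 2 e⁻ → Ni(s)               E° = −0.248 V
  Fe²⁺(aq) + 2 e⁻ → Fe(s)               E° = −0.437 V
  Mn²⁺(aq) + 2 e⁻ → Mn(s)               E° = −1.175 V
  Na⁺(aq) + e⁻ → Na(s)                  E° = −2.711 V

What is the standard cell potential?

+0.189 V

The Ni²⁺/Ni couple has the higher E°, so Ni ion is reduced (cathode) and Fe is oxidized (anode).
E°cell = E°(cathode) − E°(anode) = −0.248 − (−0.437) = +0.189 V.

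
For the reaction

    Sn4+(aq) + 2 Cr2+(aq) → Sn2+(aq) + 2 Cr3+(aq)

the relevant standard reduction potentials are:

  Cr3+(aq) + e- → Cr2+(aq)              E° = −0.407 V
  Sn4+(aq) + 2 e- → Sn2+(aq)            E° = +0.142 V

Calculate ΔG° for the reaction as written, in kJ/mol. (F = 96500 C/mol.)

In the reaction as written Sn4+(aq) is reduced, so the Sn⁴⁺/Sn²⁺ couple is the cathode and Cr³⁺/Cr²⁺ is the anode.
E°cell = +0.142 − (−0.407) = +0.549 V; balancing electrons gives n = 2.
ΔG° = −nFE°cell = −(2)(96500)(+0.549) J/mol = −106 kJ/mol.

−106 kJ/mol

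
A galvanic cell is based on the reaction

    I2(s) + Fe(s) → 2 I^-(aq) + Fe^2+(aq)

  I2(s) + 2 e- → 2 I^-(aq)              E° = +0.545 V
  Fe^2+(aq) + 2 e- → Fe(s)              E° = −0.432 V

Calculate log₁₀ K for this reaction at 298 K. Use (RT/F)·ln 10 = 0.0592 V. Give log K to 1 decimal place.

log K = 33.0

The I₂/I⁻ couple is reduced (cathode); E°cell = +0.545 − (−0.432) = +0.977 V with n = 2.
At equilibrium E = 0, so log K = nE°cell / 0.0592 = (2)(+0.977) / 0.0592 = 33.0.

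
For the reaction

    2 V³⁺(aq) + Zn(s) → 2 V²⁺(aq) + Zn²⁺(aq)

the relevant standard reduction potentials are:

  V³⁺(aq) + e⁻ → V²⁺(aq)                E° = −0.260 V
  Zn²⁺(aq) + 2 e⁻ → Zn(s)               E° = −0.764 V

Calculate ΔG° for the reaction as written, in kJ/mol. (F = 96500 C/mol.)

In the reaction as written V³⁺(aq) is reduced, so the V³⁺/V²⁺ couple is the cathode and Zn²⁺/Zn is the anode.
E°cell = −0.260 − (−0.764) = +0.504 V; balancing electrons gives n = 2.
ΔG° = −nFE°cell = −(2)(96500)(+0.504) J/mol = −97.3 kJ/mol.

−97.3 kJ/mol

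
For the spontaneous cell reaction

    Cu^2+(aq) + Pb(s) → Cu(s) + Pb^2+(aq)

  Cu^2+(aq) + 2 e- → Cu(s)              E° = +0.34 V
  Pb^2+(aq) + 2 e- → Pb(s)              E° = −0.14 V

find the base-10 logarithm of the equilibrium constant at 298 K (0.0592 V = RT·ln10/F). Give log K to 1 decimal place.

log K = 16.2

The Cu²⁺/Cu couple is reduced (cathode); E°cell = +0.34 − (−0.14) = +0.48 V with n = 2.
At equilibrium E = 0, so log K = nE°cell / 0.0592 = (2)(+0.48) / 0.0592 = 16.2.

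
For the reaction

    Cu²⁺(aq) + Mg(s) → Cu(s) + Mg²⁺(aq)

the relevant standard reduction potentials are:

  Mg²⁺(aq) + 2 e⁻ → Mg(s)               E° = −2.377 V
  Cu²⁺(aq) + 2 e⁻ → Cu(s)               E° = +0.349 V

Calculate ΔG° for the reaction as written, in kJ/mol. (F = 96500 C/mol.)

In the reaction as written Cu²⁺(aq) is reduced, so the Cu²⁺/Cu couple is the cathode and Mg²⁺/Mg is the anode.
E°cell = +0.349 − (−2.377) = +2.726 V; balancing electrons gives n = 2.
ΔG° = −nFE°cell = −(2)(96500)(+2.726) J/mol = −526 kJ/mol.

−526 kJ/mol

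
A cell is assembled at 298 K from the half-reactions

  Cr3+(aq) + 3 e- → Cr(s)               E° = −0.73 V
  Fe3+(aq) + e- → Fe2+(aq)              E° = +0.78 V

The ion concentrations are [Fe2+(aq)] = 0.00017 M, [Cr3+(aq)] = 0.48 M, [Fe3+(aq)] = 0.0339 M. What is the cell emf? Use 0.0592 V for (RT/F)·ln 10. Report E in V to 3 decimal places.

+1.652 V

The Fe³⁺/Fe²⁺ couple has the more positive E°, so it is the cathode; Cr³⁺/Cr is the anode.
The standard potential is +0.78 − (−0.73) = +1.51 V and the balanced reaction transfers n = 3 electrons.
Balancing gives 3 Fe3+(aq) + Cr(s) → 3 Fe2+(aq) + Cr3+(aq); hence Q = ([Fe2+(aq)]^3·[Cr3+(aq)]) / [Fe3+(aq)]^3 = 6.05×10^−8 (log Q = −7.218).
By the Nernst equation, E = +1.51 − (0.0592/3)·(−7.218) = +1.652 V.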